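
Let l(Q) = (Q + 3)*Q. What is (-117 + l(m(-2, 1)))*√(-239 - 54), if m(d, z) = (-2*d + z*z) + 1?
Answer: -63*I*√293 ≈ -1078.4*I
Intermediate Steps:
m(d, z) = 1 + z² - 2*d (m(d, z) = (-2*d + z²) + 1 = (z² - 2*d) + 1 = 1 + z² - 2*d)
l(Q) = Q*(3 + Q) (l(Q) = (3 + Q)*Q = Q*(3 + Q))
(-117 + l(m(-2, 1)))*√(-239 - 54) = (-117 + (1 + 1² - 2*(-2))*(3 + (1 + 1² - 2*(-2))))*√(-239 - 54) = (-117 + (1 + 1 + 4)*(3 + (1 + 1 + 4)))*√(-293) = (-117 + 6*(3 + 6))*(I*√293) = (-117 + 6*9)*(I*√293) = (-117 + 54)*(I*√293) = -63*I*√293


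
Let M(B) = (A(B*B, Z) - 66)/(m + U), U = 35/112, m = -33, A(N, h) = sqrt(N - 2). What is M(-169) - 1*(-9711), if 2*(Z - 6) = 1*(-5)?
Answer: 5079909/523 - 16*sqrt(28559)/523 ≈ 9707.8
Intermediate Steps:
Z = 7/2 (Z = 6 + (1*(-5))/2 = 6 + (1/2)*(-5) = 6 - 5/2 = 7/2 ≈ 3.5000)
A(N, h) = sqrt(-2 + N)
U = 5/16 (U = 35*(1/112) = 5/16 ≈ 0.31250)
M(B) = 1056/523 - 16*sqrt(-2 + B**2)/523 (M(B) = (sqrt(-2 + B*B) - 66)/(-33 + 5/16) = (sqrt(-2 + B**2) - 66)/(-523/16) = (-66 + sqrt(-2 + B**2))*(-16/523) = 1056/523 - 16*sqrt(-2 + B**2)/523)
M(-169) - 1*(-9711) = (1056/523 - 16*sqrt(-2 + (-169)**2)/523) - 1*(-9711) = (1056/523 - 16*sqrt(-2 + 28561)/523) + 9711 = (1056/523 - 16*sqrt(28559)/523) + 9711 = 5079909/523 - 16*sqrt(28559)/523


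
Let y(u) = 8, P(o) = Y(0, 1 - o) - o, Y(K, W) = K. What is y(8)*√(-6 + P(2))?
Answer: 16*I*√2 ≈ 22.627*I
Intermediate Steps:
P(o) = -o (P(o) = 0 - o = -o)
y(8)*√(-6 + P(2)) = 8*√(-6 - 1*2) = 8*√(-6 - 2) = 8*√(-8) = 8*(2*I*√2) = 16*I*√2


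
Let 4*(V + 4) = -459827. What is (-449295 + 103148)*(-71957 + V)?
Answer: 258804073637/4 ≈ 6.4701e+10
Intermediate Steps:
V = -459843/4 (V = -4 + (1/4)*(-459827) = -4 - 459827/4 = -459843/4 ≈ -1.1496e+5)
(-449295 + 103148)*(-71957 + V) = (-449295 + 103148)*(-71957 - 459843/4) = -346147*(-747671/4) = 258804073637/4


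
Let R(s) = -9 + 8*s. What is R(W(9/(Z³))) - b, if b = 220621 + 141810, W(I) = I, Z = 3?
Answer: -1087312/3 ≈ -3.6244e+5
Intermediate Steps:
b = 362431
R(W(9/(Z³))) - b = (-9 + 8*(9/(3³))) - 1*362431 = (-9 + 8*(9/27)) - 362431 = (-9 + 8*(9*(1/27))) - 362431 = (-9 + 8*(⅓)) - 362431 = (-9 + 8/3) - 362431 = -19/3 - 362431 = -1087312/3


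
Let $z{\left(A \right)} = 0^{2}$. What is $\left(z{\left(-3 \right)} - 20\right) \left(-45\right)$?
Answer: $900$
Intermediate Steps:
$z{\left(A \right)} = 0$
$\left(z{\left(-3 \right)} - 20\right) \left(-45\right) = \left(0 - 20\right) \left(-45\right) = \left(-20\right) \left(-45\right) = 900$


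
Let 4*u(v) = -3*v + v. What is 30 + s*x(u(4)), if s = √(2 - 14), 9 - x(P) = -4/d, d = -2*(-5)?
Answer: 30 + 94*I*√3/5 ≈ 30.0 + 32.563*I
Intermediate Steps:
d = 10
u(v) = -v/2 (u(v) = (-3*v + v)/4 = (-2*v)/4 = -v/2)
x(P) = 47/5 (x(P) = 9 - (-4)/10 = 9 - 1*(-⅖) = 9 + ⅖ = 47/5)
s = 2*I*√3 (s = √(-12) = 2*I*√3 ≈ 3.4641*I)
30 + s*x(u(4)) = 30 + (2*I*√3)*(47/5) = 30 + 94*I*√3/5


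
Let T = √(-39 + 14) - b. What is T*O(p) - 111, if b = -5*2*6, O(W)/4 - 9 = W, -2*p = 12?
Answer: 609 + 60*I ≈ 609.0 + 60.0*I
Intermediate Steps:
p = -6 (p = -½*12 = -6)
O(W) = 36 + 4*W
b = -60 (b = -10*6 = -60)
T = 60 + 5*I (T = √(-39 + 14) - 1*(-60) = √(-25) + 60 = 5*I + 60 = 60 + 5*I ≈ 60.0 + 5.0*I)
T*O(p) - 111 = (60 + 5*I)*(36 + 4*(-6)) - 111 = (60 + 5*I)*(36 - 24) - 111 = (60 + 5*I)*12 - 111 = (720 + 60*I) - 111 = 609 + 60*I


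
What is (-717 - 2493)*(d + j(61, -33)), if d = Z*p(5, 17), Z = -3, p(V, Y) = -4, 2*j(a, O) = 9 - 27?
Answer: -9630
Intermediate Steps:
j(a, O) = -9 (j(a, O) = (9 - 27)/2 = (1/2)*(-18) = -9)
d = 12 (d = -3*(-4) = 12)
(-717 - 2493)*(d + j(61, -33)) = (-717 - 2493)*(12 - 9) = -3210*3 = -9630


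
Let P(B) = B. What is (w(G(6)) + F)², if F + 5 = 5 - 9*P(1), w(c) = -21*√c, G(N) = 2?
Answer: 963 + 378*√2 ≈ 1497.6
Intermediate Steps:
F = -9 (F = -5 + (5 - 9*1) = -5 + (5 - 9) = -5 - 4 = -9)
(w(G(6)) + F)² = (-21*√2 - 9)² = (-9 - 21*√2)²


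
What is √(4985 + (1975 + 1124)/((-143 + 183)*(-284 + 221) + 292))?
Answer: √6184638917/1114 ≈ 70.595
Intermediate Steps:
√(4985 + (1975 + 1124)/((-143 + 183)*(-284 + 221) + 292)) = √(4985 + 3099/(40*(-63) + 292)) = √(4985 + 3099/(-2520 + 292)) = √(4985 + 3099/(-2228)) = √(4985 + 3099*(-1/2228)) = √(4985 - 3099/2228) = √(11103481/2228) = √6184638917/1114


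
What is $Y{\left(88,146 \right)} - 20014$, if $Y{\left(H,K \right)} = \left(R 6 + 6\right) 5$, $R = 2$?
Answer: $-19924$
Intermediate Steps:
$Y{\left(H,K \right)} = 90$ ($Y{\left(H,K \right)} = \left(2 \cdot 6 + 6\right) 5 = \left(12 + 6\right) 5 = 18 \cdot 5 = 90$)
$Y{\left(88,146 \right)} - 20014 = 90 - 20014 = -19924$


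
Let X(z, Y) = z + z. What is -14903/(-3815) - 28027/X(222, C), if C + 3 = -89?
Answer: -14329439/241980 ≈ -59.217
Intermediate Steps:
C = -92 (C = -3 - 89 = -92)
X(z, Y) = 2*z
-14903/(-3815) - 28027/X(222, C) = -14903/(-3815) - 28027/(2*222) = -14903*(-1/3815) - 28027/444 = 2129/545 - 28027*1/444 = 2129/545 - 28027/444 = -14329439/241980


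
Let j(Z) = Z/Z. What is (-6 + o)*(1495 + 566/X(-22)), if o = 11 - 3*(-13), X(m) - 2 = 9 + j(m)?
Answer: 203566/3 ≈ 67855.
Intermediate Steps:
j(Z) = 1
X(m) = 12 (X(m) = 2 + (9 + 1) = 2 + 10 = 12)
o = 50 (o = 11 + 39 = 50)
(-6 + o)*(1495 + 566/X(-22)) = (-6 + 50)*(1495 + 566/12) = 44*(1495 + 566*(1/12)) = 44*(1495 + 283/6) = 44*(9253/6) = 203566/3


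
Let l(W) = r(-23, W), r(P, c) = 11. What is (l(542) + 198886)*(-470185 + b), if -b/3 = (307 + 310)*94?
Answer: -128125270563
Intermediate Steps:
l(W) = 11
b = -173994 (b = -3*(307 + 310)*94 = -1851*94 = -3*57998 = -173994)
(l(542) + 198886)*(-470185 + b) = (11 + 198886)*(-470185 - 173994) = 198897*(-644179) = -128125270563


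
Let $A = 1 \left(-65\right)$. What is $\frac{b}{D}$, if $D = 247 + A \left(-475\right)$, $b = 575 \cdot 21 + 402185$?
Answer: $\frac{29590}{2223} \approx 13.311$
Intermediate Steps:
$A = -65$
$b = 414260$ ($b = 12075 + 402185 = 414260$)
$D = 31122$ ($D = 247 - -30875 = 247 + 30875 = 31122$)
$\frac{b}{D} = \frac{414260}{31122} = 414260 \cdot \frac{1}{31122} = \frac{29590}{2223}$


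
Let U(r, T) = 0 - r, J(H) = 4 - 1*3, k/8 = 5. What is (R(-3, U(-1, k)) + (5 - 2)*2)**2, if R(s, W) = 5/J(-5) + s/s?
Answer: 144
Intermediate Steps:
k = 40 (k = 8*5 = 40)
J(H) = 1 (J(H) = 4 - 3 = 1)
U(r, T) = -r
R(s, W) = 6 (R(s, W) = 5/1 + s/s = 5*1 + 1 = 5 + 1 = 6)
(R(-3, U(-1, k)) + (5 - 2)*2)**2 = (6 + (5 - 2)*2)**2 = (6 + 3*2)**2 = (6 + 6)**2 = 12**2 = 144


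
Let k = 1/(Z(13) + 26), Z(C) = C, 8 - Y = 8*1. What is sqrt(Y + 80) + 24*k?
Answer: 8/13 + 4*sqrt(5) ≈ 9.5597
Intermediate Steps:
Y = 0 (Y = 8 - 8 = 0)
k = 1/39 (k = 1/(13 + 26) = 1/39 ≈ 0.025641)
sqrt(Y + 80) + 24*k = sqrt(0 + 80) + 24*(1/39) = sqrt(80) + 8/13 = 4*sqrt(5) + 8/13 = 8/13 + 4*sqrt(5)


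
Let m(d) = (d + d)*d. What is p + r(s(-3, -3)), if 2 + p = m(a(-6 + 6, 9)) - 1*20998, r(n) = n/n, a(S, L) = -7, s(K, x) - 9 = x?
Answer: -20901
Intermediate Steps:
s(K, x) = 9 + x
m(d) = 2*d² (m(d) = (2*d)*d = 2*d²)
r(n) = 1
p = -20902 (p = -2 + (2*(-7)² - 1*20998) = -2 + (2*49 - 20998) = -2 + (98 - 20998) = -2 - 20900 = -20902)
p + r(s(-3, -3)) = -20902 + 1 = -20901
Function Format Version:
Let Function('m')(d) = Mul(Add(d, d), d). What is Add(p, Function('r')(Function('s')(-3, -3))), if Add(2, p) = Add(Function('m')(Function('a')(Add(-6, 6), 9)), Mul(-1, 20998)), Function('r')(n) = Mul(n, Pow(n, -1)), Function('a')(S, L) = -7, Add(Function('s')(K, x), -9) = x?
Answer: -20901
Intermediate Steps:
Function('s')(K, x) = Add(9, x)
Function('m')(d) = Mul(2, Pow(d, 2)) (Function('m')(d) = Mul(Mul(2, d), d) = Mul(2, Pow(d, 2)))
Function('r')(n) = 1
p = -20902 (p = Add(-2, Add(Mul(2, Pow(-7, 2)), Mul(-1, 20998))) = Add(-2, Add(Mul(2, 49), -20998)) = Add(-2, Add(98, -20998)) = Add(-2, -20900) = -20902)
Add(p, Function('r')(Function('s')(-3, -3))) = Add(-20902, 1) = -20901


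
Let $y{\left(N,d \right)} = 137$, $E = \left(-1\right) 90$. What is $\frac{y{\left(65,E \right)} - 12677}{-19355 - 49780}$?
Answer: $\frac{76}{419} \approx 0.18138$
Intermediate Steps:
$E = -90$
$\frac{y{\left(65,E \right)} - 12677}{-19355 - 49780} = \frac{137 - 12677}{-19355 - 49780} = - \frac{12540}{-69135} = \left(-12540\right) \left(- \frac{1}{69135}\right) = \frac{76}{419}$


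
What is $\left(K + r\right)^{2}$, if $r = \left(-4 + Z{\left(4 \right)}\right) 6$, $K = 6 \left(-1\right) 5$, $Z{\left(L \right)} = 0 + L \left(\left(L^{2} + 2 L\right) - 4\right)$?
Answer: $181476$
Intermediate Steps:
$Z{\left(L \right)} = L \left(-4 + L^{2} + 2 L\right)$ ($Z{\left(L \right)} = 0 + L \left(-4 + L^{2} + 2 L\right) = L \left(-4 + L^{2} + 2 L\right)$)
$K = -30$ ($K = \left(-6\right) 5 = -30$)
$r = 456$ ($r = \left(-4 + 4 \left(-4 + 4^{2} + 2 \cdot 4\right)\right) 6 = \left(-4 + 4 \left(-4 + 16 + 8\right)\right) 6 = \left(-4 + 4 \cdot 20\right) 6 = \left(-4 + 80\right) 6 = 76 \cdot 6 = 456$)
$\left(K + r\right)^{2} = \left(-30 + 456\right)^{2} = 426^{2} = 181476$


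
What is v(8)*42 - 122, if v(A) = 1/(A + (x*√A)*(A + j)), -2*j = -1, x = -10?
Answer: -125788/1031 - 255*√2/2062 ≈ -122.18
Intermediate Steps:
j = ½ (j = -½*(-1) = ½ ≈ 0.50000)
v(A) = 1/(A - 10*√A*(½ + A)) (v(A) = 1/(A + (-10*√A)*(A + ½)) = 1/(A + (-10*√A)*(½ + A)) = 1/(A - 10*√A*(½ + A)))
v(8)*42 - 122 = 42/(8 - 160*√2 - 10*√2) - 122 = 42/(8 - 170*√2) - 122 = -122 + 42/(8 - 170*√2)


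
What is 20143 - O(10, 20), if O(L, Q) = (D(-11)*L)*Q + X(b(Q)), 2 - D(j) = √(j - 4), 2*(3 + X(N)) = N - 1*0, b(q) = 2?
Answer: 19745 + 200*I*√15 ≈ 19745.0 + 774.6*I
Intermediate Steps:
X(N) = -3 + N/2 (X(N) = -3 + (N - 1*0)/2 = -3 + (N + 0)/2 = -3 + N/2)
D(j) = 2 - √(-4 + j) (D(j) = 2 - √(j - 4) = 2 - √(-4 + j))
O(L, Q) = -2 + L*Q*(2 - I*√15) (O(L, Q) = ((2 - √(-4 - 11))*L)*Q + (-3 + (½)*2) = ((2 - √(-15))*L)*Q + (-3 + 1) = ((2 - I*√15)*L)*Q - 2 = (L*(2 - I*√15))*Q - 2 = L*Q*(2 - I*√15) - 2 = -2 + L*Q*(2 - I*√15))
20143 - O(10, 20) = 20143 - (-2 + 10*20*(2 - I*√15)) = 20143 - (-2 + (400 - 200*I*√15)) = 20143 - (398 - 200*I*√15) = 20143 + (-398 + 200*I*√15) = 19745 + 200*I*√15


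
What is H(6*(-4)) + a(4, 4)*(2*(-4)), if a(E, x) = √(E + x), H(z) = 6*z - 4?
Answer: -148 - 16*√2 ≈ -170.63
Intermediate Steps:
H(z) = -4 + 6*z
H(6*(-4)) + a(4, 4)*(2*(-4)) = (-4 + 6*(6*(-4))) + √(4 + 4)*(2*(-4)) = (-4 + 6*(-24)) + √8*(-8) = (-4 - 144) + (2*√2)*(-8) = -148 - 16*√2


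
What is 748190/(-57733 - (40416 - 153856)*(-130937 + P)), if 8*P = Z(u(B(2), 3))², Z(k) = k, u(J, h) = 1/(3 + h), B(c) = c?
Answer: -3366855/66840977786 ≈ -5.0371e-5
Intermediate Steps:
P = 1/288 (P = (1/(3 + 3))²/8 = (1/6)²/8 = (⅙)²/8 = (⅛)*(1/36) = 1/288 ≈ 0.0034722)
748190/(-57733 - (40416 - 153856)*(-130937 + P)) = 748190/(-57733 - (40416 - 153856)*(-130937 + 1/288)) = 748190/(-57733 - (-113440)*(-37709855)/288) = 748190/(-57733 - 1*133681435975/9) = 748190/(-57733 - 133681435975/9) = 748190/(-133681955572/9) = 748190*(-9/133681955572) = -3366855/66840977786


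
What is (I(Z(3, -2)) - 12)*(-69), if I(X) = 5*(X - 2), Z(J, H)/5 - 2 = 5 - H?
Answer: -14007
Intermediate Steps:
Z(J, H) = 35 - 5*H (Z(J, H) = 10 + 5*(5 - H) = 10 + (25 - 5*H) = 35 - 5*H)
I(X) = -10 + 5*X (I(X) = 5*(-2 + X) = -10 + 5*X)
(I(Z(3, -2)) - 12)*(-69) = ((-10 + 5*(35 - 5*(-2))) - 12)*(-69) = ((-10 + 5*(35 + 10)) - 12)*(-69) = ((-10 + 5*45) - 12)*(-69) = ((-10 + 225) - 12)*(-69) = (215 - 12)*(-69) = 203*(-69) = -14007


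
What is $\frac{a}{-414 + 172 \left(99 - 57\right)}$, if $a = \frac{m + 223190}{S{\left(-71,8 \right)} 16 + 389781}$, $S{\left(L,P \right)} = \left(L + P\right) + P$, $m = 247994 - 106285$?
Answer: $\frac{121633}{882805270} \approx 0.00013778$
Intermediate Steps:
$m = 141709$
$S{\left(L,P \right)} = L + 2 P$
$a = \frac{364899}{388901}$ ($a = \frac{141709 + 223190}{\left(-71 + 2 \cdot 8\right) 16 + 389781} = \frac{364899}{\left(-71 + 16\right) 16 + 389781} = \frac{364899}{\left(-55\right) 16 + 389781} = \frac{364899}{-880 + 389781} = \frac{364899}{388901} \approx 0.93828$)
$\frac{a}{-414 + 172 \left(99 - 57\right)} = \frac{364899}{388901 \left(-414 + 172 \left(99 - 57\right)\right)} = \frac{364899}{388901 \left(-414 + 172 \cdot 42\right)} = \frac{364899}{388901 \left(-414 + 7224\right)} = \frac{364899}{388901 \cdot 6810} = \frac{364899}{388901} \cdot \frac{1}{6810} = \frac{121633}{882805270}$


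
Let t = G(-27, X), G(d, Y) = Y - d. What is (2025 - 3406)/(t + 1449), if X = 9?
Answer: -1381/1485 ≈ -0.92997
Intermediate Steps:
t = 36 (t = 9 - 1*(-27) = 9 + 27 = 36)
(2025 - 3406)/(t + 1449) = (2025 - 3406)/(36 + 1449) = -1381/1485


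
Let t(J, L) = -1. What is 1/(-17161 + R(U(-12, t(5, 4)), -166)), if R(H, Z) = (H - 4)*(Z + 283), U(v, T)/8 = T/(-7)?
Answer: -7/122467 ≈ -5.7158e-5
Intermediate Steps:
U(v, T) = -8*T/7 (U(v, T) = 8*(T/(-7)) = 8*(T*(-1/7)) = 8*(-T/7) = -8*T/7)
R(H, Z) = (-4 + H)*(283 + Z)
1/(-17161 + R(U(-12, t(5, 4)), -166)) = 1/(-17161 + (-1132 - 4*(-166) + 283*(-8/7*(-1)) - 8/7*(-1)*(-166))) = 1/(-17161 + (-1132 + 664 + 283*(8/7) + (8/7)*(-166))) = 1/(-17161 + (-1132 + 664 + 2264/7 - 1328/7)) = 1/(-17161 - 2340/7) = 1/(-122467/7) = -7/122467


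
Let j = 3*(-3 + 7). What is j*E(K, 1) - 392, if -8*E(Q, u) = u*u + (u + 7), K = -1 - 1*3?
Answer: -811/2 ≈ -405.50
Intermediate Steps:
K = -4 (K = -1 - 3 = -4)
E(Q, u) = -7/8 - u/8 - u²/8 (E(Q, u) = -(u*u + (u + 7))/8 = -(u² + (7 + u))/8 = -(7 + u + u²)/8 = -7/8 - u/8 - u²/8)
j = 12 (j = 3*4 = 12)
j*E(K, 1) - 392 = 12*(-7/8 - ⅛*1 - ⅛*1²) - 392 = 12*(-7/8 - ⅛ - ⅛*1) - 392 = 12*(-7/8 - ⅛ - ⅛) - 392 = 12*(-9/8) - 392 = -27/2 - 392 = -811/2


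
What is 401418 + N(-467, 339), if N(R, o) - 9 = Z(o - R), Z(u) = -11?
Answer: 401416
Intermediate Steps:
N(R, o) = -2 (N(R, o) = 9 - 11 = -2)
401418 + N(-467, 339) = 401418 - 2 = 401416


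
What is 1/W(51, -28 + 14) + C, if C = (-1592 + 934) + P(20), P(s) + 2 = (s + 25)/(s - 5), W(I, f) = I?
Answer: -33506/51 ≈ -656.98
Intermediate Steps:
P(s) = -2 + (25 + s)/(-5 + s) (P(s) = -2 + (s + 25)/(s - 5) = -2 + (25 + s)/(-5 + s))
C = -657 (C = (-1592 + 934) + (35 - 1*20)/(-5 + 20) = -658 + (35 - 20)/15 = -658 + (1/15)*15 = -658 + 1 = -657)
1/W(51, -28 + 14) + C = 1/51 - 657 = -33506/51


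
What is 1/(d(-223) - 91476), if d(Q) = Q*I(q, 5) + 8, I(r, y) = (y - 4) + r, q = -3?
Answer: -1/91022 ≈ -1.0986e-5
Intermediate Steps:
I(r, y) = -4 + r + y (I(r, y) = (-4 + y) + r = -4 + r + y)
d(Q) = 8 - 2*Q (d(Q) = Q*(-4 - 3 + 5) + 8 = Q*(-2) + 8 = -2*Q + 8 = 8 - 2*Q)
1/(d(-223) - 91476) = 1/((8 - 2*(-223)) - 91476) = 1/((8 + 446) - 91476) = 1/(454 - 91476) = 1/(-91022) = -1/91022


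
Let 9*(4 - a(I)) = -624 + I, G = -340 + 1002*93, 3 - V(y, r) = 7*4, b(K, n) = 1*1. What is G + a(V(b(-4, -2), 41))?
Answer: 836299/9 ≈ 92922.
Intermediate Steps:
b(K, n) = 1
V(y, r) = -25 (V(y, r) = 3 - 7*4 = 3 - 1*28 = 3 - 28 = -25)
G = 92846 (G = -340 + 93186 = 92846)
a(I) = 220/3 - I/9 (a(I) = 4 - (-624 + I)/9 = 4 + (208/3 - I/9) = 220/3 - I/9)
G + a(V(b(-4, -2), 41)) = 92846 + (220/3 - 1/9*(-25)) = 92846 + (220/3 + 25/9) = 92846 + 685/9 = 836299/9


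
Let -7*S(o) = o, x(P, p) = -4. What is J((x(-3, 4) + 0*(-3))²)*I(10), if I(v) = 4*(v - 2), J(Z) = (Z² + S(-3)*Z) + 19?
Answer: 63136/7 ≈ 9019.4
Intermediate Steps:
S(o) = -o/7
J(Z) = 19 + Z² + 3*Z/7 (J(Z) = (Z² + (-⅐*(-3))*Z) + 19 = (Z² + 3*Z/7) + 19 = 19 + Z² + 3*Z/7)
I(v) = -8 + 4*v (I(v) = 4*(-2 + v) = -8 + 4*v)
J((x(-3, 4) + 0*(-3))²)*I(10) = (19 + ((-4 + 0*(-3))²)² + 3*(-4 + 0*(-3))²/7)*(-8 + 4*10) = (19 + ((-4 + 0)²)² + 3*(-4 + 0)²/7)*(-8 + 40) = (19 + ((-4)²)² + (3/7)*(-4)²)*32 = (19 + 16² + (3/7)*16)*32 = (19 + 256 + 48/7)*32 = (1973/7)*32 = 63136/7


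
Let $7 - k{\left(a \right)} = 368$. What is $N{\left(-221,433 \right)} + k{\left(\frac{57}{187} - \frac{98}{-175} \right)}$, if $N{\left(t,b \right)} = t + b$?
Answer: $-149$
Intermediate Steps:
$N{\left(t,b \right)} = b + t$
$k{\left(a \right)} = -361$ ($k{\left(a \right)} = 7 - 368 = -361$)
$N{\left(-221,433 \right)} + k{\left(\frac{57}{187} - \frac{98}{-175} \right)} = \left(433 - 221\right) - 361 = 212 - 361 = -149$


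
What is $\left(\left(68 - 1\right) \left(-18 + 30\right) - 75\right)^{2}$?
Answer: $531441$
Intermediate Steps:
$\left(\left(68 - 1\right) \left(-18 + 30\right) - 75\right)^{2} = \left(67 \cdot 12 - 75\right)^{2} = \left(804 - 75\right)^{2} = 729^{2} = 531441$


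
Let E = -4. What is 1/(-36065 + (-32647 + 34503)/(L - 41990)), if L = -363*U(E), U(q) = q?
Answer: -20269/731002413 ≈ -2.7728e-5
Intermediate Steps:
L = 1452 (L = -363*(-4) = -1*(-1452) = 1452)
1/(-36065 + (-32647 + 34503)/(L - 41990)) = 1/(-36065 + (-32647 + 34503)/(1452 - 41990)) = 1/(-36065 + 1856/(-40538)) = 1/(-36065 + 1856*(-1/40538)) = 1/(-36065 - 928/20269) = 1/(-731002413/20269) = -20269/731002413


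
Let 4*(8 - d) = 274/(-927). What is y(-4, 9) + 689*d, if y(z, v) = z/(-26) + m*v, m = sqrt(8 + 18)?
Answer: 134081041/24102 + 9*sqrt(26) ≈ 5609.0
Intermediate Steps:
d = 14969/1854 (d = 8 - 137/(2*(-927)) = 8 - 137*(-1)/(2*927) = 8 - 1/4*(-274/927) = 8 + 137/1854 = 14969/1854 ≈ 8.0739)
m = sqrt(26) ≈ 5.0990
y(z, v) = -z/26 + v*sqrt(26) (y(z, v) = z/(-26) + sqrt(26)*v = -z/26 + v*sqrt(26))
y(-4, 9) + 689*d = (-1/26*(-4) + 9*sqrt(26)) + 689*(14969/1854) = (2/13 + 9*sqrt(26)) + 10313641/1854 = 134081041/24102 + 9*sqrt(26)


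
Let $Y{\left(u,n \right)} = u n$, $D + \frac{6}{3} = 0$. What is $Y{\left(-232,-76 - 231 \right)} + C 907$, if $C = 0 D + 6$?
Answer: $76666$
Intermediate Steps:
$D = -2$ ($D = -2 + 0 = -2$)
$Y{\left(u,n \right)} = n u$
$C = 6$ ($C = 0 \left(-2\right) + 6 = 0 + 6 = 6$)
$Y{\left(-232,-76 - 231 \right)} + C 907 = \left(-76 - 231\right) \left(-232\right) + 6 \cdot 907 = \left(-76 - 231\right) \left(-232\right) + 5442 = \left(-307\right) \left(-232\right) + 5442 = 71224 + 5442 = 76666$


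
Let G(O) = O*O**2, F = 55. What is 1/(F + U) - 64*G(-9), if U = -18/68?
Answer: 86826850/1861 ≈ 46656.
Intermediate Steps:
U = -9/34 (U = -18*1/68 = -9/34 ≈ -0.26471)
G(O) = O**3
1/(F + U) - 64*G(-9) = 1/(55 - 9/34) - 64*(-9)**3 = 1/(1861/34) - 64*(-729) = 34/1861 + 46656 = 86826850/1861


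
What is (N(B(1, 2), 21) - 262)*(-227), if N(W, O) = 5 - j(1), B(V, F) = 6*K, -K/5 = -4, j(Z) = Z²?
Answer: 58566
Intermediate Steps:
K = 20 (K = -5*(-4) = 20)
B(V, F) = 120 (B(V, F) = 6*20 = 120)
N(W, O) = 4 (N(W, O) = 5 - 1*1² = 5 - 1*1 = 5 - 1 = 4)
(N(B(1, 2), 21) - 262)*(-227) = (4 - 262)*(-227) = -258*(-227) = 58566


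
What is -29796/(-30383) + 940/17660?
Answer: 27737869/26828189 ≈ 1.0339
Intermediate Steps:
-29796/(-30383) + 940/17660 = -29796*(-1/30383) + 940*(1/17660) = 29796/30383 + 47/883 = 27737869/26828189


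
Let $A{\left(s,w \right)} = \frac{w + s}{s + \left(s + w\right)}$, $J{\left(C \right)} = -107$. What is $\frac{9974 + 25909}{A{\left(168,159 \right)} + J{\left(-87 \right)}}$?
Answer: $- \frac{5920695}{17546} \approx -337.44$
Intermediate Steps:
$A{\left(s,w \right)} = \frac{s + w}{w + 2 s}$
$\frac{9974 + 25909}{A{\left(168,159 \right)} + J{\left(-87 \right)}} = \frac{9974 + 25909}{\frac{168 + 159}{159 + 2 \cdot 168} - 107} = \frac{35883}{\frac{1}{159 + 336} \cdot 327 - 107} = \frac{35883}{\frac{1}{495} \cdot 327 - 107} = \frac{35883}{\frac{109}{165} - 107} = \frac{35883}{- \frac{17546}{165}} = 35883 \left(- \frac{165}{17546}\right) = - \frac{5920695}{17546}$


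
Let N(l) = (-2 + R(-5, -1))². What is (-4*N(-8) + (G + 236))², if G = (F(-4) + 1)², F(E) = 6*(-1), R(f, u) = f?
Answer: 4225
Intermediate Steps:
F(E) = -6
N(l) = 49 (N(l) = (-2 - 5)² = (-7)² = 49)
G = 25 (G = (-6 + 1)² = (-5)² = 25)
(-4*N(-8) + (G + 236))² = (-4*49 + (25 + 236))² = (-196 + 261)² = 65² = 4225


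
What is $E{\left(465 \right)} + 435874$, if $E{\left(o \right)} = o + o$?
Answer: $436804$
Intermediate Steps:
$E{\left(o \right)} = 2 o$
$E{\left(465 \right)} + 435874 = 2 \cdot 465 + 435874 = 930 + 435874 = 436804$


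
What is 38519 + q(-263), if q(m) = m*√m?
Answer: 38519 - 263*I*√263 ≈ 38519.0 - 4265.1*I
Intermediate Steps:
q(m) = m^(3/2)
38519 + q(-263) = 38519 + (-263)^(3/2) = 38519 - 263*I*√263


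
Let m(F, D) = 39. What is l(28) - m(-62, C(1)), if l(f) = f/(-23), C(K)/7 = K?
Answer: -925/23 ≈ -40.217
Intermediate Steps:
C(K) = 7*K
l(f) = -f/23 (l(f) = f*(-1/23) = -f/23)
l(28) - m(-62, C(1)) = -1/23*28 - 1*39 = -28/23 - 39 = -925/23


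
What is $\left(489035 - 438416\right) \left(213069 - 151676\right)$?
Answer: $3107652267$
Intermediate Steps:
$\left(489035 - 438416\right) \left(213069 - 151676\right) = 50619 \cdot 61393 = 3107652267$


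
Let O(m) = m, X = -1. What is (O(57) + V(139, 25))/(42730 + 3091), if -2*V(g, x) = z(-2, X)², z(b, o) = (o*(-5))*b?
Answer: 7/45821 ≈ 0.00015277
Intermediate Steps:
z(b, o) = -5*b*o (z(b, o) = (-5*o)*b = -5*b*o)
V(g, x) = -50 (V(g, x) = -(-5*(-2)*(-1))²/2 = -½*(-10)² = -½*100 = -50)
(O(57) + V(139, 25))/(42730 + 3091) = (57 - 50)/(42730 + 3091) = 7/45821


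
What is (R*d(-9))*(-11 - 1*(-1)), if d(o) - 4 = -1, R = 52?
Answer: -1560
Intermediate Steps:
d(o) = 3 (d(o) = 4 - 1 = 3)
(R*d(-9))*(-11 - 1*(-1)) = (52*3)*(-11 - 1*(-1)) = 156*(-11 + 1) = 156*(-10) = -1560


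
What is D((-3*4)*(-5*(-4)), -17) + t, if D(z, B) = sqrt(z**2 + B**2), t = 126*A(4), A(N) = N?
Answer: 504 + sqrt(57889) ≈ 744.60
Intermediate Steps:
t = 504 (t = 126*4 = 504)
D(z, B) = sqrt(B**2 + z**2)
D((-3*4)*(-5*(-4)), -17) + t = sqrt((-17)**2 + ((-3*4)*(-5*(-4)))**2) + 504 = sqrt(289 + (-12*20)**2) + 504 = sqrt(289 + (-240)**2) + 504 = sqrt(289 + 57600) + 504 = sqrt(57889) + 504 = 504 + sqrt(57889)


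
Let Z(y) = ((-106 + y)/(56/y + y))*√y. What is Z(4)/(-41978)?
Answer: 17/62967 ≈ 0.00026998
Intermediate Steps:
Z(y) = √y*(-106 + y)/(y + 56/y) (Z(y) = ((-106 + y)/(y + 56/y))*√y = √y*(-106 + y)/(y + 56/y))
Z(4)/(-41978) = (4^(3/2)*(-106 + 4)/(56 + 4²))/(-41978) = (8*(-102)/(56 + 16))*(-1/41978) = (8*(-102)/72)*(-1/41978) = (8*(1/72)*(-102))*(-1/41978) = -34/3*(-1/41978) = 17/62967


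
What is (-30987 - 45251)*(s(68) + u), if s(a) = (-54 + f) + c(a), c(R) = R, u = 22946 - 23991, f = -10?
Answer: 79363758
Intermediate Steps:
u = -1045
s(a) = -64 + a (s(a) = (-54 - 10) + a = -64 + a)
(-30987 - 45251)*(s(68) + u) = (-30987 - 45251)*((-64 + 68) - 1045) = -76238*(4 - 1045) = -76238*(-1041) = 79363758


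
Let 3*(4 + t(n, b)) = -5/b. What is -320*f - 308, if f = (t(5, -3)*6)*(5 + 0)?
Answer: 98276/3 ≈ 32759.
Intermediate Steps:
t(n, b) = -4 - 5/(3*b) (t(n, b) = -4 + (-5/b)/3 = -4 - 5/(3*b))
f = -310/3 (f = ((-4 - 5/3/(-3))*6)*(5 + 0) = ((-4 - 5/3*(-⅓))*6)*5 = ((-4 + 5/9)*6)*5 = -31/9*6*5 = -62/3*5 = -310/3 ≈ -103.33)
-320*f - 308 = -320*(-310/3) - 308 = 99200/3 - 308 = 98276/3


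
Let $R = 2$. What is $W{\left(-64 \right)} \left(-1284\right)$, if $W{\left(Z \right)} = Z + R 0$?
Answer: $82176$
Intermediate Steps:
$W{\left(Z \right)} = Z$ ($W{\left(Z \right)} = Z + 2 \cdot 0 = Z + 0 = Z$)
$W{\left(-64 \right)} \left(-1284\right) = \left(-64\right) \left(-1284\right) = 82176$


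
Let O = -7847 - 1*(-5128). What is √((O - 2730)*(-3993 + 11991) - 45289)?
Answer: I*√43626391 ≈ 6605.0*I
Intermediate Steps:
O = -2719 (O = -7847 + 5128 = -2719)
√((O - 2730)*(-3993 + 11991) - 45289) = √((-2719 - 2730)*(-3993 + 11991) - 45289) = √(-5449*7998 - 45289) = √(-43581102 - 45289) = √(-43626391) = I*√43626391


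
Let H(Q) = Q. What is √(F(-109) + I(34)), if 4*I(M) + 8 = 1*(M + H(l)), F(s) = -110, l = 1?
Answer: I*√413/2 ≈ 10.161*I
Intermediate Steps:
I(M) = -7/4 + M/4 (I(M) = -2 + (1*(M + 1))/4 = -2 + (1*(1 + M))/4 = -2 + (1 + M)/4 = -2 + (¼ + M/4) = -7/4 + M/4)
√(F(-109) + I(34)) = √(-110 + (-7/4 + (¼)*34)) = √(-110 + (-7/4 + 17/2)) = √(-110 + 27/4) = √(-413/4) = I*√413/2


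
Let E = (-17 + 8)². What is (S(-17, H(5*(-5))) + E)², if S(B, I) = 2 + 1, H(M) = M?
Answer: 7056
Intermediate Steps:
E = 81 (E = (-9)² = 81)
S(B, I) = 3
(S(-17, H(5*(-5))) + E)² = (3 + 81)² = 84² = 7056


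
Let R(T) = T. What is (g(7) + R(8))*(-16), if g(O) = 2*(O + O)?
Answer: -576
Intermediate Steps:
g(O) = 4*O (g(O) = 2*(2*O) = 4*O)
(g(7) + R(8))*(-16) = (4*7 + 8)*(-16) = (28 + 8)*(-16) = 36*(-16) = -576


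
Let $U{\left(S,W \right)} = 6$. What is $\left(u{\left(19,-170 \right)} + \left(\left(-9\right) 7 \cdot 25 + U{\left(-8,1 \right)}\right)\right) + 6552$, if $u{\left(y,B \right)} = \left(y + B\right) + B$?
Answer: $4662$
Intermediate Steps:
$u{\left(y,B \right)} = y + 2 B$ ($u{\left(y,B \right)} = \left(B + y\right) + B = y + 2 B$)
$\left(u{\left(19,-170 \right)} + \left(\left(-9\right) 7 \cdot 25 + U{\left(-8,1 \right)}\right)\right) + 6552 = \left(\left(19 + 2 \left(-170\right)\right) + \left(\left(-9\right) 7 \cdot 25 + 6\right)\right) + 6552 = \left(\left(19 - 340\right) + \left(\left(-63\right) 25 + 6\right)\right) + 6552 = \left(-321 + \left(-1575 + 6\right)\right) + 6552 = \left(-321 - 1569\right) + 6552 = -1890 + 6552 = 4662$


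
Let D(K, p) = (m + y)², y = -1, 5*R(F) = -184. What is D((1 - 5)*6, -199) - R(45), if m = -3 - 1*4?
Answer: 504/5 ≈ 100.80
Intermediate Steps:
R(F) = -184/5 (R(F) = (⅕)*(-184) = -184/5)
m = -7 (m = -3 - 4 = -7)
D(K, p) = 64 (D(K, p) = (-7 - 1)² = (-8)² = 64)
D((1 - 5)*6, -199) - R(45) = 64 - 1*(-184/5) = 64 + 184/5 = 504/5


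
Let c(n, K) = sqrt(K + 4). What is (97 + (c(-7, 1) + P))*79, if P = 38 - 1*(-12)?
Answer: 11613 + 79*sqrt(5) ≈ 11790.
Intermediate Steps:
P = 50 (P = 38 + 12 = 50)
c(n, K) = sqrt(4 + K)
(97 + (c(-7, 1) + P))*79 = (97 + (sqrt(4 + 1) + 50))*79 = (97 + (sqrt(5) + 50))*79 = (97 + (50 + sqrt(5)))*79 = (147 + sqrt(5))*79 = 11613 + 79*sqrt(5)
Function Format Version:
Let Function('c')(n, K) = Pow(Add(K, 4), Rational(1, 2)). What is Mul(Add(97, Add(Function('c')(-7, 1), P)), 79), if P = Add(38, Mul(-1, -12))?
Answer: Add(11613, Mul(79, Pow(5, Rational(1, 2)))) ≈ 11790.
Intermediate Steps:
P = 50 (P = Add(38, 12) = 50)
Function('c')(n, K) = Pow(Add(4, K), Rational(1, 2))
Mul(Add(97, Add(Function('c')(-7, 1), P)), 79) = Mul(Add(97, Add(Pow(Add(4, 1), Rational(1, 2)), 50)), 79) = Mul(Add(97, Add(Pow(5, Rational(1, 2)), 50)), 79) = Mul(Add(97, Add(50, Pow(5, Rational(1, 2)))), 79) = Mul(Add(147, Pow(5, Rational(1, 2))), 79) = Add(11613, Mul(79, Pow(5, Rational(1, 2))))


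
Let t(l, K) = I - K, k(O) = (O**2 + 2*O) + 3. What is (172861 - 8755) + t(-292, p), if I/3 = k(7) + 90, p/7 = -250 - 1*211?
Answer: 167801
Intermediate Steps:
p = -3227 (p = 7*(-250 - 1*211) = 7*(-250 - 211) = 7*(-461) = -3227)
k(O) = 3 + O**2 + 2*O
I = 468 (I = 3*((3 + 7**2 + 2*7) + 90) = 3*((3 + 49 + 14) + 90) = 3*(66 + 90) = 3*156 = 468)
t(l, K) = 468 - K
(172861 - 8755) + t(-292, p) = (172861 - 8755) + (468 - 1*(-3227)) = 164106 + (468 + 3227) = 164106 + 3695 = 167801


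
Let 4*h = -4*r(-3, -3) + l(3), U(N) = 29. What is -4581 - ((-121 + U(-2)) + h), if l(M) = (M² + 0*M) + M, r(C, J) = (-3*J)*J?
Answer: -4519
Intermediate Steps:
r(C, J) = -3*J²
l(M) = M + M² (l(M) = (M² + 0) + M = M² + M = M + M²)
h = 30 (h = (-(-12)*(-3)² + 3*(1 + 3))/4 = (-(-12)*9 + 3*4)/4 = (-4*(-27) + 12)/4 = (108 + 12)/4 = (¼)*120 = 30)
-4581 - ((-121 + U(-2)) + h) = -4581 - ((-121 + 29) + 30) = -4581 - (-92 + 30) = -4581 - 1*(-62) = -4581 + 62 = -4519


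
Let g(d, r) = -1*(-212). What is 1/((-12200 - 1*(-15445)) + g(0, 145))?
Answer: 1/3457 ≈ 0.00028927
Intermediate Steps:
g(d, r) = 212
1/((-12200 - 1*(-15445)) + g(0, 145)) = 1/((-12200 - 1*(-15445)) + 212) = 1/((-12200 + 15445) + 212) = 1/(3245 + 212) = 1/3457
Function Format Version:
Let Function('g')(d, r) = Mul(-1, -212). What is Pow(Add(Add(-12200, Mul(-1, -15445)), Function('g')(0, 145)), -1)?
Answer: Rational(1, 3457) ≈ 0.00028927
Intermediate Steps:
Function('g')(d, r) = 212
Pow(Add(Add(-12200, Mul(-1, -15445)), Function('g')(0, 145)), -1) = Pow(Add(Add(-12200, Mul(-1, -15445)), 212), -1) = Pow(Add(Add(-12200, 15445), 212), -1) = Pow(Add(3245, 212), -1) = Pow(3457, -1) = Rational(1, 3457)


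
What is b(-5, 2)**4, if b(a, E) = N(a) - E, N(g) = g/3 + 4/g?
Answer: 20151121/50625 ≈ 398.05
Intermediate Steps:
N(g) = 4/g + g/3 (N(g) = g*(1/3) + 4/g = g/3 + 4/g = 4/g + g/3)
b(a, E) = -E + 4/a + a/3 (b(a, E) = (4/a + a/3) - E = -E + 4/a + a/3)
b(-5, 2)**4 = (-1*2 + 4/(-5) + (1/3)*(-5))**4 = (-2 + 4*(-1/5) - 5/3)**4 = (-2 - 4/5 - 5/3)**4 = (-67/15)**4 = 20151121/50625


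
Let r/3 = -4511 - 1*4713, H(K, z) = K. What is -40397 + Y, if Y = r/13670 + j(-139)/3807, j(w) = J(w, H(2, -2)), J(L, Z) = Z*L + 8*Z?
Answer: -1051218539887/26020845 ≈ -40399.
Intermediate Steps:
r = -27672 (r = 3*(-4511 - 1*4713) = 3*(-4511 - 4713) = 3*(-9224) = -27672)
J(L, Z) = 8*Z + L*Z (J(L, Z) = L*Z + 8*Z = 8*Z + L*Z)
j(w) = 16 + 2*w (j(w) = 2*(8 + w) = 16 + 2*w)
Y = -54464422/26020845 (Y = -27672/13670 + (16 + 2*(-139))/3807 = -27672*1/13670 + (16 - 278)*(1/3807) = -13836/6835 - 262*1/3807 = -13836/6835 - 262/3807 = -54464422/26020845 ≈ -2.0931)
-40397 + Y = -40397 - 54464422/26020845 = -1051218539887/26020845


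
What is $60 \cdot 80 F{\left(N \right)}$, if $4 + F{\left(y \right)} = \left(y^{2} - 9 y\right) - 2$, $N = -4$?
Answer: $220800$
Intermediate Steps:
$F{\left(y \right)} = -6 + y^{2} - 9 y$ ($F{\left(y \right)} = -4 - \left(2 - y^{2} + 9 y\right) = -6 + y^{2} - 9 y$)
$60 \cdot 80 F{\left(N \right)} = 60 \cdot 80 \left(-6 + \left(-4\right)^{2} - -36\right) = 4800 \left(-6 + 16 + 36\right) = 4800 \cdot 46 = 220800$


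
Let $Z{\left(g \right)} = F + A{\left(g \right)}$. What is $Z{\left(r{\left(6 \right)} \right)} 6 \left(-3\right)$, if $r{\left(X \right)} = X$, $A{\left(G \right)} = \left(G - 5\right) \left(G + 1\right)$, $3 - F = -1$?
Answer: $-198$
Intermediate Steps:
$F = 4$ ($F = 3 - -1 = 3 + 1 = 4$)
$A{\left(G \right)} = \left(1 + G\right) \left(-5 + G\right)$ ($A{\left(G \right)} = \left(-5 + G\right) \left(1 + G\right) = \left(1 + G\right) \left(-5 + G\right)$)
$Z{\left(g \right)} = -1 + g^{2} - 4 g$ ($Z{\left(g \right)} = 4 - \left(5 - g^{2} + 4 g\right) = -1 + g^{2} - 4 g$)
$Z{\left(r{\left(6 \right)} \right)} 6 \left(-3\right) = \left(-1 + 6^{2} - 24\right) 6 \left(-3\right) = \left(-1 + 36 - 24\right) 6 \left(-3\right) = 11 \cdot 6 \left(-3\right) = 66 \left(-3\right) = -198$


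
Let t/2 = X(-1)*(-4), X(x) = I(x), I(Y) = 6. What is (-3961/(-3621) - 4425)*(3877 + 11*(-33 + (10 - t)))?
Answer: -1304132128/71 ≈ -1.8368e+7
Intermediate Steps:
X(x) = 6
t = -48 (t = 2*(6*(-4)) = 2*(-24) = -48)
(-3961/(-3621) - 4425)*(3877 + 11*(-33 + (10 - t))) = (-3961/(-3621) - 4425)*(3877 + 11*(-33 + (10 - 1*(-48)))) = (-3961*(-1/3621) - 4425)*(3877 + 11*(-33 + (10 + 48))) = (233/213 - 4425)*(3877 + 11*(-33 + 58)) = -942292*(3877 + 11*25)/213 = -942292*(3877 + 275)/213 = -942292/213*4152 = -1304132128/71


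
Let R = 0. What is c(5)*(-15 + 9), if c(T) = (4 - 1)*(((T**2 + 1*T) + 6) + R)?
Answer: -648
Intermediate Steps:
c(T) = 18 + 3*T + 3*T**2 (c(T) = (4 - 1)*(((T**2 + 1*T) + 6) + 0) = 3*(((T**2 + T) + 6) + 0) = 3*(((T + T**2) + 6) + 0) = 3*((6 + T + T**2) + 0) = 3*(6 + T + T**2) = 18 + 3*T + 3*T**2)
c(5)*(-15 + 9) = (18 + 3*5 + 3*5**2)*(-15 + 9) = (18 + 15 + 3*25)*(-6) = (18 + 15 + 75)*(-6) = 108*(-6) = -648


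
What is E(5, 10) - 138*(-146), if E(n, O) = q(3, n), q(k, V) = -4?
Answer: 20144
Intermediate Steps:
E(n, O) = -4
E(5, 10) - 138*(-146) = -4 - 138*(-146) = -4 + 20148 = 20144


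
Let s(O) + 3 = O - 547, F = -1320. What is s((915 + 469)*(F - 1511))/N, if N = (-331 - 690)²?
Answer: -3918654/1042441 ≈ -3.7591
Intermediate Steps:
N = 1042441 (N = (-1021)² = 1042441)
s(O) = -550 + O (s(O) = -3 + (O - 547) = -3 + (-547 + O) = -550 + O)
s((915 + 469)*(F - 1511))/N = (-550 + (915 + 469)*(-1320 - 1511))/1042441 = (-550 + 1384*(-2831))*(1/1042441) = (-550 - 3918104)*(1/1042441) = -3918654*1/1042441 = -3918654/1042441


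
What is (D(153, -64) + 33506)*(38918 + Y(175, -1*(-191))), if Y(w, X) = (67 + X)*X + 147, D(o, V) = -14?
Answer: 2958783756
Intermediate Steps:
Y(w, X) = 147 + X*(67 + X) (Y(w, X) = X*(67 + X) + 147 = 147 + X*(67 + X))
(D(153, -64) + 33506)*(38918 + Y(175, -1*(-191))) = (-14 + 33506)*(38918 + (147 + (-1*(-191))² + 67*(-1*(-191)))) = 33492*(38918 + (147 + 191² + 67*191)) = 33492*(38918 + (147 + 36481 + 12797)) = 33492*(38918 + 49425) = 33492*88343 = 2958783756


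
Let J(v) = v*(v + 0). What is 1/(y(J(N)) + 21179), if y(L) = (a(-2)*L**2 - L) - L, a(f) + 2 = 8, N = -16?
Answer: 1/413883 ≈ 2.4161e-6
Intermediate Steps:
a(f) = 6 (a(f) = -2 + 8 = 6)
J(v) = v**2 (J(v) = v*v = v**2)
y(L) = -2*L + 6*L**2 (y(L) = (6*L**2 - L) - L = (-L + 6*L**2) - L = -2*L + 6*L**2)
1/(y(J(N)) + 21179) = 1/(2*(-16)**2*(-1 + 3*(-16)**2) + 21179) = 1/(2*256*(-1 + 3*256) + 21179) = 1/(2*256*(-1 + 768) + 21179) = 1/(2*256*767 + 21179) = 1/(392704 + 21179) = 1/413883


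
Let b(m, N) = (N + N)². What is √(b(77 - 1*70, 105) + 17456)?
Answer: 2*√15389 ≈ 248.10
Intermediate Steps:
b(m, N) = 4*N² (b(m, N) = (2*N)² = 4*N²)
√(b(77 - 1*70, 105) + 17456) = √(4*105² + 17456) = √(4*11025 + 17456) = √(44100 + 17456) = √61556 = 2*√15389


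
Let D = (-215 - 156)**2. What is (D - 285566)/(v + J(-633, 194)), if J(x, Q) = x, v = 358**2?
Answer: -147925/127531 ≈ -1.1599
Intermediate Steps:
v = 128164
D = 137641 (D = (-371)**2 = 137641)
(D - 285566)/(v + J(-633, 194)) = (137641 - 285566)/(128164 - 633) = -147925/127531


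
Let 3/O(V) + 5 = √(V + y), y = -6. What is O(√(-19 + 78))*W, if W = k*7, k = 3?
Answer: -63/(5 - √(-6 + √59)) ≈ -17.011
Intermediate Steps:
W = 21 (W = 3*7 = 21)
O(V) = 3/(-5 + √(-6 + V)) (O(V) = 3/(-5 + √(V - 6)) = 3/(-5 + √(-6 + V)))
O(√(-19 + 78))*W = (3/(-5 + √(-6 + √(-19 + 78))))*21 = (3/(-5 + √(-6 + √59)))*21 = 63/(-5 + √(-6 + √59))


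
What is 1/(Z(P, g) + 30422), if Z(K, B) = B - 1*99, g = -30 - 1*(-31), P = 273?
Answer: 1/30324 ≈ 3.2977e-5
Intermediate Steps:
g = 1 (g = -30 + 31 = 1)
Z(K, B) = -99 + B (Z(K, B) = B - 99 = -99 + B)
1/(Z(P, g) + 30422) = 1/((-99 + 1) + 30422) = 1/(-98 + 30422) = 1/30324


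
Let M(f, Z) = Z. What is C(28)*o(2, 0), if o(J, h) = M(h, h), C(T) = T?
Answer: 0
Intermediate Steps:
o(J, h) = h
C(28)*o(2, 0) = 28*0 = 0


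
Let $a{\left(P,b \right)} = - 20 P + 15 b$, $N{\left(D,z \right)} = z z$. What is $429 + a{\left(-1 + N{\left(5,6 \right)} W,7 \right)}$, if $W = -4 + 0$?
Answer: $3434$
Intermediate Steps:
$W = -4$
$N{\left(D,z \right)} = z^{2}$
$429 + a{\left(-1 + N{\left(5,6 \right)} W,7 \right)} = 429 - \left(-105 + 20 \left(-1 + 6^{2} \left(-4\right)\right)\right) = 429 - \left(-105 + 20 \left(-1 + 36 \left(-4\right)\right)\right) = 429 - \left(-105 + 20 \left(-1 - 144\right)\right) = 429 + \left(\left(-20\right) \left(-145\right) + 105\right) = 429 + \left(2900 + 105\right) = 429 + 3005 = 3434$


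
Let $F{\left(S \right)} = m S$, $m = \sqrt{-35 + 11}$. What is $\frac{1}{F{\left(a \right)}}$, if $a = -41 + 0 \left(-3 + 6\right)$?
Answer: $\frac{i \sqrt{6}}{492} \approx 0.0049786 i$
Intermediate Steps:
$m = 2 i \sqrt{6}$ ($m = \sqrt{-24} = 2 i \sqrt{6} \approx 4.899 i$)
$a = -41$ ($a = -41 + 0 \cdot 3 = -41 + 0 = -41$)
$F{\left(S \right)} = 2 i S \sqrt{6}$ ($F{\left(S \right)} = 2 i \sqrt{6} S = 2 i S \sqrt{6}$)
$\frac{1}{F{\left(a \right)}} = \frac{1}{2 i \left(-41\right) \sqrt{6}} = \frac{1}{\left(-82\right) i \sqrt{6}} = \frac{i \sqrt{6}}{492}$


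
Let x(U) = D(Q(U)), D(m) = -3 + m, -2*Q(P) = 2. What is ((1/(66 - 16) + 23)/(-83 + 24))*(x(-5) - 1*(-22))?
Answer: -10359/1475 ≈ -7.0230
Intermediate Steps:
Q(P) = -1 (Q(P) = -1/2*2 = -1)
x(U) = -4 (x(U) = -3 - 1 = -4)
((1/(66 - 16) + 23)/(-83 + 24))*(x(-5) - 1*(-22)) = ((1/(66 - 16) + 23)/(-83 + 24))*(-4 - 1*(-22)) = ((1/50 + 23)/(-59))*(-4 + 22) = ((1/50 + 23)*(-1/59))*18 = ((1151/50)*(-1/59))*18 = -1151/2950*18 = -10359/1475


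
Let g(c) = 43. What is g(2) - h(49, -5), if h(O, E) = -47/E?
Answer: 168/5 ≈ 33.600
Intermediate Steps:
g(2) - h(49, -5) = 43 - (-47)/(-5) = 43 - (-47)*(-1)/5 = 43 - 1*47/5 = 43 - 47/5 = 168/5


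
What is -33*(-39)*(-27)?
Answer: -34749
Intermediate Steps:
-33*(-39)*(-27) = 1287*(-27) = -34749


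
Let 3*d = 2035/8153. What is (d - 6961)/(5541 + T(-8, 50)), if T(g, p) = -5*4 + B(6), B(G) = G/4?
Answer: -340514128/270149655 ≈ -1.2605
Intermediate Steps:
B(G) = G/4 (B(G) = G*(1/4) = G/4)
T(g, p) = -37/2 (T(g, p) = -5*4 + (1/4)*6 = -20 + 3/2 = -37/2)
d = 2035/24459 (d = (2035/8153)/3 = (2035*(1/8153))/3 = (1/3)*(2035/8153) = 2035/24459 ≈ 0.083200)
(d - 6961)/(5541 + T(-8, 50)) = (2035/24459 - 6961)/(5541 - 37/2) = -170257064/(24459*11045/2) = -170257064/24459*2/11045 = -340514128/270149655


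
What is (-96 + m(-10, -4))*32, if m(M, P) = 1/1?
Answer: -3040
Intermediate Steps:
m(M, P) = 1
(-96 + m(-10, -4))*32 = (-96 + 1)*32 = -95*32 = -3040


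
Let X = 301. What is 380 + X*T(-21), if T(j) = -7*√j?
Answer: 380 - 2107*I*√21 ≈ 380.0 - 9655.5*I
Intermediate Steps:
380 + X*T(-21) = 380 + 301*(-7*I*√21) = 380 - 2107*I*√21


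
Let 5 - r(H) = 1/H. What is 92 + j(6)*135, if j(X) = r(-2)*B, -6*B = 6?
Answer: -1301/2 ≈ -650.50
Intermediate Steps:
B = -1 (B = -⅙*6 = -1)
r(H) = 5 - 1/H
j(X) = -11/2 (j(X) = (5 - 1/(-2))*(-1) = (5 - 1*(-½))*(-1) = (5 + ½)*(-1) = (11/2)*(-1) = -11/2)
92 + j(6)*135 = 92 - 11/2*135 = 92 - 1485/2 = -1301/2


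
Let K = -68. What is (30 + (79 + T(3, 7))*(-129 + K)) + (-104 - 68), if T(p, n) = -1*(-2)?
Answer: -16099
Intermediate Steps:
T(p, n) = 2
(30 + (79 + T(3, 7))*(-129 + K)) + (-104 - 68) = (30 + (79 + 2)*(-129 - 68)) + (-104 - 68) = (30 + 81*(-197)) - 172 = (30 - 15957) - 172 = -15927 - 172 = -16099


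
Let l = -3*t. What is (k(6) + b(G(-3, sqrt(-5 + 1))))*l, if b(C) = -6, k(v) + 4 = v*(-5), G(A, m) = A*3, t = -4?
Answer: -480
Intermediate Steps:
G(A, m) = 3*A
k(v) = -4 - 5*v (k(v) = -4 + v*(-5) = -4 - 5*v)
l = 12 (l = -3*(-4) = 12)
(k(6) + b(G(-3, sqrt(-5 + 1))))*l = ((-4 - 5*6) - 6)*12 = ((-4 - 30) - 6)*12 = (-34 - 6)*12 = -40*12 = -480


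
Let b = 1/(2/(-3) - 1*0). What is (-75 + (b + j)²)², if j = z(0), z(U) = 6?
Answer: 47961/16 ≈ 2997.6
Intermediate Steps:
j = 6
b = -3/2 (b = 1/(2*(-⅓) + 0) = 1/(-⅔ + 0) = 1/(-⅔) = -3/2 ≈ -1.5000)
(-75 + (b + j)²)² = (-75 + (-3/2 + 6)²)² = (-75 + (9/2)²)² = (-75 + 81/4)² = (-219/4)² = 47961/16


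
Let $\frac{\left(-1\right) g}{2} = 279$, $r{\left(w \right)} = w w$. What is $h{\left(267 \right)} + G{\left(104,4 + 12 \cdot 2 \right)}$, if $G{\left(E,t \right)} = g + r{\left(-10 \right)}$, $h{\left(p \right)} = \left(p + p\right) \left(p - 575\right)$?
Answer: $-164930$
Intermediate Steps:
$h{\left(p \right)} = 2 p \left(-575 + p\right)$
$r{\left(w \right)} = w^{2}$
$g = -558$ ($g = \left(-2\right) 279 = -558$)
$G{\left(E,t \right)} = -458$ ($G{\left(E,t \right)} = -558 + \left(-10\right)^{2} = -558 + 100 = -458$)
$h{\left(267 \right)} + G{\left(104,4 + 12 \cdot 2 \right)} = 2 \cdot 267 \left(-575 + 267\right) - 458 = 2 \cdot 267 \left(-308\right) - 458 = -164472 - 458 = -164930$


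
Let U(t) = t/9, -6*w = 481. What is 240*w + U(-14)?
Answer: -173174/9 ≈ -19242.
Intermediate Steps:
w = -481/6 (w = -⅙*481 = -481/6 ≈ -80.167)
U(t) = t/9 (U(t) = t*(⅑) = t/9)
240*w + U(-14) = 240*(-481/6) + (⅑)*(-14) = -19240 - 14/9 = -173174/9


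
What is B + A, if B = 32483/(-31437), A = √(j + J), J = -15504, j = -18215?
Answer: -32483/31437 + I*√33719 ≈ -1.0333 + 183.63*I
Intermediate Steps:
A = I*√33719 (A = √(-18215 - 15504) = √(-33719) = I*√33719 ≈ 183.63*I)
B = -32483/31437 (B = 32483*(-1/31437) = -32483/31437 ≈ -1.0333)
B + A = -32483/31437 + I*√33719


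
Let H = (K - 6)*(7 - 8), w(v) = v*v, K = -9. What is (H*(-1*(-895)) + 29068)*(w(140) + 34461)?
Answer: 2297214073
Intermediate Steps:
w(v) = v**2
H = 15 (H = (-9 - 6)*(7 - 8) = -15*(-1) = 15)
(H*(-1*(-895)) + 29068)*(w(140) + 34461) = (15*(-1*(-895)) + 29068)*(140**2 + 34461) = (15*895 + 29068)*(19600 + 34461) = (13425 + 29068)*54061 = 42493*54061 = 2297214073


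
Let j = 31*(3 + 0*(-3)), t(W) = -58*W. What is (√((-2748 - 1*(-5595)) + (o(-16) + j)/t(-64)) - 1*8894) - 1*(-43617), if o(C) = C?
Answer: 34723 + √612952178/464 ≈ 34776.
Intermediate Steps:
j = 93 (j = 31*(3 + 0) = 31*3 = 93)
(√((-2748 - 1*(-5595)) + (o(-16) + j)/t(-64)) - 1*8894) - 1*(-43617) = (√((-2748 - 1*(-5595)) + (-16 + 93)/((-58*(-64)))) - 1*8894) - 1*(-43617) = (√((-2748 + 5595) + 77/3712) - 8894) + 43617 = (√(2847 + 77*(1/3712)) - 8894) + 43617 = (√(2847 + 77/3712) - 8894) + 43617 = (√(10568141/3712) - 8894) + 43617 = (√612952178/464 - 8894) + 43617 = (-8894 + √612952178/464) + 43617 = 34723 + √612952178/464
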